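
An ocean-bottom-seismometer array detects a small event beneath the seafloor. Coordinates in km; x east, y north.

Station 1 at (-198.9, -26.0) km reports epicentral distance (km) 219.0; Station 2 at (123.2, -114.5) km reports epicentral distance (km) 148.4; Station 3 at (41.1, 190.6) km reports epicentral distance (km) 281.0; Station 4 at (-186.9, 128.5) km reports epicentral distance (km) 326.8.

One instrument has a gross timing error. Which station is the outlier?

Solve using three stations at a time. Using Station 1, Station 2, Station 4 (subtract circle equations pairwise → linear system) gives (x, y) ≈ (-20.2, -152.6).
Distances from that point to each station vs reported:
  Station 1: calculated 219.0 vs reported 219.0 → residual 0.0 km
  Station 2: calculated 148.4 vs reported 148.4 → residual 0.0 km
  Station 3: calculated 348.6 vs reported 281.0 → residual 67.6 km
  Station 4: calculated 326.8 vs reported 326.8 → residual 0.0 km
Station 1, Station 2, Station 4 are mutually consistent (residuals ≈ 0); Station 3 is off by 67.6 km.

Station 3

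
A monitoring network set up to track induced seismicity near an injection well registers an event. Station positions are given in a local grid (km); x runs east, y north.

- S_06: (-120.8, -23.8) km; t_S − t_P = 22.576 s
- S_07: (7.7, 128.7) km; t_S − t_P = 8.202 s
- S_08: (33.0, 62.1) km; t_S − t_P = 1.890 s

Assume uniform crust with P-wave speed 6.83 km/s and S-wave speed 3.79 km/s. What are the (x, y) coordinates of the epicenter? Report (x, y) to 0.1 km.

Distance from S−P lag: d = Δt · v_P v_S / (v_P − v_S) = Δt · (6.83·3.79)/(6.83−3.79) ≈ 8.5150·Δt.
So d_S_06 = 192.24, d_S_07 = 69.84, d_S_08 = 16.09 km.
Circle about each station: (x + 120.8)² + (y + 23.8)² = 192.24²; (x − 7.7)² + (y − 128.7)² = 69.84²; (x − 33.0)² + (y − 62.1)² = 16.09².
Subtracting pairs of circle equations eliminates x²+y² and gives linear equations (the radical axes):
257.0 x + 305.0 y = 33542.49
307.6 x + 171.8 y = 26483.66
Solving the 2×2 system: x ≈ 46.6, y ≈ 70.7 km.
Check against S_06 (with the unrounded x, y): √((x + 120.8)²+(y + 23.8)²) = 192.24 ≈ 192.24 km. ✓

x ≈ 46.6 km, y ≈ 70.7 km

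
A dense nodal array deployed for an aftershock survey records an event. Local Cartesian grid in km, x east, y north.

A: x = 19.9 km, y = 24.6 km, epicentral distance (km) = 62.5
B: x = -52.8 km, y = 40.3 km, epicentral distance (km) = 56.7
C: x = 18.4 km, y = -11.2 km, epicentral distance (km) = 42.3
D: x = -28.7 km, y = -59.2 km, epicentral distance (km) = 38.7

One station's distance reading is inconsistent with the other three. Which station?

Solve using three stations at a time. Using A, C, D (subtract circle equations pairwise → linear system) gives (x, y) ≈ (-22.6, -21.1).
Distances from that point to each station vs reported:
  A: calculated 62.4 vs reported 62.5 → residual 0.1 km
  B: calculated 68.4 vs reported 56.7 → residual 11.7 km
  C: calculated 42.2 vs reported 42.3 → residual 0.1 km
  D: calculated 38.6 vs reported 38.7 → residual 0.1 km
A, C, D are mutually consistent (residuals ≈ 0); B is off by 11.7 km.

B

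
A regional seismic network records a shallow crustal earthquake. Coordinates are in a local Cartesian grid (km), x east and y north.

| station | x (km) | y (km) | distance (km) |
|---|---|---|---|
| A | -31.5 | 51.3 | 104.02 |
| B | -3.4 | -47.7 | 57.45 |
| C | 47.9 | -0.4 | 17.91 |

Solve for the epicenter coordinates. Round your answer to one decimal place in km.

45.9 km east, -18.2 km north

Circle about each station: (x + 31.5)² + (y − 51.3)² = 104.02²; (x + 3.4)² + (y + 47.7)² = 57.45²; (x − 47.9)² + (y + 0.4)² = 17.91².
Subtracting the A equation from the B and C equations removes the quadratic terms:
56.2 x − 198.0 y = 6182.57
158.8 x − 103.4 y = 9170.02
Solving the 2×2 system: x ≈ 45.9, y ≈ -18.2 km.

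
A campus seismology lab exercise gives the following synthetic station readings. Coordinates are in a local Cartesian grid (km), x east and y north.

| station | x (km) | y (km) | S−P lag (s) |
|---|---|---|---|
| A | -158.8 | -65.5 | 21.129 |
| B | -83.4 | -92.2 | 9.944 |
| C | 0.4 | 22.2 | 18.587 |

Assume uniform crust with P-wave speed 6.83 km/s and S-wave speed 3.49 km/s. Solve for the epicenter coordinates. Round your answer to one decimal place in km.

(-14.6, -109.6)

Distance from S−P lag: d = Δt · v_P v_S / (v_P − v_S) = Δt · (6.83·3.49)/(6.83−3.49) ≈ 7.1367·Δt.
So d_A = 150.79, d_B = 70.97, d_C = 132.65 km.
Circle about each station: (x + 158.8)² + (y + 65.5)² = 150.79²; (x + 83.4)² + (y + 92.2)² = 70.97²; (x − 0.4)² + (y − 22.2)² = 132.65².
Subtracting pairs of circle equations eliminates x²+y² and gives linear equations (the radical axes):
150.8 x − 53.4 y = 3649.59
318.4 x + 175.4 y = -23873.09
Solving the 2×2 system: x ≈ -14.6, y ≈ -109.6 km.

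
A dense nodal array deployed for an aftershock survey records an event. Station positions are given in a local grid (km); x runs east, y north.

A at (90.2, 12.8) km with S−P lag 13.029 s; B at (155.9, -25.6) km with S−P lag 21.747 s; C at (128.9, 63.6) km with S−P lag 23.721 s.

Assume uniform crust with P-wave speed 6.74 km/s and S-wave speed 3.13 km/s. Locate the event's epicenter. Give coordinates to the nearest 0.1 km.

29.0 km east, -32.5 km north

Distance from S−P lag: d = Δt · v_P v_S / (v_P − v_S) = Δt · (6.74·3.13)/(6.74−3.13) ≈ 5.8438·Δt.
So d_A = 76.14, d_B = 127.09, d_C = 138.62 km.
Circle about each station: (x − 90.2)² + (y − 12.8)² = 76.14²; (x − 155.9)² + (y + 25.6)² = 127.09²; (x − 128.9)² + (y − 63.6)² = 138.62².
Subtracting the A equation from the B and C equations removes the quadratic terms:
131.4 x − 76.8 y = 6305.72
77.4 x + 101.6 y = -1057.91
Solving the 2×2 system: x ≈ 29.0, y ≈ -32.5 km.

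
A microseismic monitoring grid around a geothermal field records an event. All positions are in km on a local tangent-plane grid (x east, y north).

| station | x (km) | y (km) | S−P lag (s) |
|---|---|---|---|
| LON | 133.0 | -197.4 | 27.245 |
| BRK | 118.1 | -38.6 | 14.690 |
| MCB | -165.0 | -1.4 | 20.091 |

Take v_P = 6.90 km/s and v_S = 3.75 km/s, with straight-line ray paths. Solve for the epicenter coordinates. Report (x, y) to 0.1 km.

Distance from S−P lag: d = Δt · v_P v_S / (v_P − v_S) = Δt · (6.90·3.75)/(6.90−3.75) ≈ 8.2143·Δt.
So d_LON = 223.80, d_BRK = 120.67, d_MCB = 165.03 km.
Circle about each station: (x − 133.0)² + (y + 197.4)² = 223.80²; (x − 118.1)² + (y + 38.6)² = 120.67²; (x + 165.0)² + (y + 1.4)² = 165.03².
Subtracting pairs of circle equations eliminates x²+y² and gives linear equations (the radical axes):
-29.8 x + 317.6 y = -5693.00
-596.0 x + 392.0 y = -6577.26
Solving the 2×2 system: x ≈ -0.8, y ≈ -18.0 km.

(-0.8, -18.0)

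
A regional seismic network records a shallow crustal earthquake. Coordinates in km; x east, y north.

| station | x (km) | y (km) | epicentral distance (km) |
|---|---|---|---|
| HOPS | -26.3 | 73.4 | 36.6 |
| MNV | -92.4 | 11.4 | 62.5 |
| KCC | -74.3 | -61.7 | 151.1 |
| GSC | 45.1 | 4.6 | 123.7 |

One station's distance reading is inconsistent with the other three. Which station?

KCC

Solve using three stations at a time. Using HOPS, MNV, GSC (subtract circle equations pairwise → linear system) gives (x, y) ≈ (-62.2, 66.2).
Distances from that point to each station vs reported:
  HOPS: calculated 36.6 vs reported 36.6 → residual 0.0 km
  MNV: calculated 62.5 vs reported 62.5 → residual 0.0 km
  KCC: calculated 128.4 vs reported 151.1 → residual 22.7 km
  GSC: calculated 123.7 vs reported 123.7 → residual 0.0 km
HOPS, MNV, GSC are mutually consistent (residuals ≈ 0); KCC is off by 22.7 km.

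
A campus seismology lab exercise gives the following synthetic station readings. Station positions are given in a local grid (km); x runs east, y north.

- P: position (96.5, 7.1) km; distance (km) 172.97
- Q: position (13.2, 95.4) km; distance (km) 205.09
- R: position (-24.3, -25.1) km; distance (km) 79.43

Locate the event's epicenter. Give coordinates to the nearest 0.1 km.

Circle about each station: (x − 96.5)² + (y − 7.1)² = 172.97²; (x − 13.2)² + (y − 95.4)² = 205.09²; (x + 24.3)² + (y + 25.1)² = 79.43².
Subtracting pairs of circle equations eliminates x²+y² and gives linear equations (the radical axes):
-166.6 x + 176.6 y = -12230.55
-241.6 x − 64.4 y = 15467.34
Solving the 2×2 system: x ≈ -36.4, y ≈ -103.6 km.

x ≈ -36.4 km, y ≈ -103.6 km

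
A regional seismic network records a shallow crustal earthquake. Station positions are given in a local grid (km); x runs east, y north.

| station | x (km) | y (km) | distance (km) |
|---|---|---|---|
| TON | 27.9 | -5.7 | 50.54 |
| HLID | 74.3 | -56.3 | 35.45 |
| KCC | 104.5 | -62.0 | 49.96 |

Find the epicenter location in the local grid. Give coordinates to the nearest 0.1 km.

x ≈ 76.1 km, y ≈ -20.9 km

Circle about each station: (x − 27.9)² + (y + 5.7)² = 50.54²; (x − 74.3)² + (y + 56.3)² = 35.45²; (x − 104.5)² + (y + 62.0)² = 49.96².
Subtracting the TON equation from the HLID and KCC equations removes the quadratic terms:
92.8 x − 101.2 y = 9176.87
153.2 x − 112.6 y = 14011.64
Solving the 2×2 system: x ≈ 76.1, y ≈ -20.9 km.
Check against TON (with the unrounded x, y): √((x − 27.9)²+(y + 5.7)²) = 50.54 ≈ 50.54 km. ✓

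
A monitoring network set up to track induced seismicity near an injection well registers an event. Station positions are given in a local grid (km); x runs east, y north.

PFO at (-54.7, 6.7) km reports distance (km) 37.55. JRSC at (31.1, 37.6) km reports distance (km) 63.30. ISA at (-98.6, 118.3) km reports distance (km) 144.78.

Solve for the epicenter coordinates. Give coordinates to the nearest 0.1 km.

Circle about each station: (x + 54.7)² + (y − 6.7)² = 37.55²; (x − 31.1)² + (y − 37.6)² = 63.30²; (x + 98.6)² + (y − 118.3)² = 144.78².
Subtracting the PFO equation from the JRSC and ISA equations removes the quadratic terms:
171.6 x + 61.8 y = -3252.90
-87.8 x + 223.2 y = 1128.62
Solving the 2×2 system: x ≈ -18.2, y ≈ -2.1 km.

-18.2 km east, -2.1 km north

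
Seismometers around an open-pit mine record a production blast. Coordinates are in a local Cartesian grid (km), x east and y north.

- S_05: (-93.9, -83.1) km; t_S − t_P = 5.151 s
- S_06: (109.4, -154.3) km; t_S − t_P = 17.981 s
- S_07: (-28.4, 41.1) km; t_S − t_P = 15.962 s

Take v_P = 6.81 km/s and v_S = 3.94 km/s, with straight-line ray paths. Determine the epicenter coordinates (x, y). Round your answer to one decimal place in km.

Distance from S−P lag: d = Δt · v_P v_S / (v_P − v_S) = Δt · (6.81·3.94)/(6.81−3.94) ≈ 9.3489·Δt.
So d_S_05 = 48.16, d_S_06 = 168.10, d_S_07 = 149.23 km.
Circle about each station: (x + 93.9)² + (y + 83.1)² = 48.16²; (x − 109.4)² + (y + 154.3)² = 168.10²; (x + 28.4)² + (y − 41.1)² = 149.23².
Subtracting the S_05 equation from the S_06 and S_07 equations removes the quadratic terms:
406.6 x − 142.4 y = -5884.19
131.0 x + 248.4 y = -33177.26
Solving the 2×2 system: x ≈ -51.7, y ≈ -106.3 km.
Check against S_05 (with the unrounded x, y): √((x + 93.9)²+(y + 83.1)²) = 48.16 ≈ 48.16 km. ✓

-51.7 km east, -106.3 km north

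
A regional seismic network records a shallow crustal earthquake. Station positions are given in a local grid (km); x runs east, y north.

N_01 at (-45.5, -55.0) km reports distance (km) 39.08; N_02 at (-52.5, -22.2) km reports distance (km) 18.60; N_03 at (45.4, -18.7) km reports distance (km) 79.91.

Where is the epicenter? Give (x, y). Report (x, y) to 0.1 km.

Circle about each station: (x + 45.5)² + (y + 55.0)² = 39.08²; (x + 52.5)² + (y + 22.2)² = 18.60²; (x − 45.4)² + (y + 18.7)² = 79.91².
Subtracting the N_01 equation from the N_02 and N_03 equations removes the quadratic terms:
-14.0 x + 65.6 y = -664.87
181.8 x + 72.6 y = -7542.76
Solving the 2×2 system: x ≈ -34.5, y ≈ -17.5 km.

-34.5 km east, -17.5 km north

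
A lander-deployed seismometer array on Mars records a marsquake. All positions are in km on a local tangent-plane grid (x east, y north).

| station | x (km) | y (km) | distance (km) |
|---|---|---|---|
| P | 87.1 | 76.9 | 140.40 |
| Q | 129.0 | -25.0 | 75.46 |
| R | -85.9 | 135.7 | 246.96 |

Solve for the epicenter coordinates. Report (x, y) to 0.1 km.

x ≈ 62.9 km, y ≈ -61.4 km

Circle about each station: (x − 87.1)² + (y − 76.9)² = 140.40²; (x − 129.0)² + (y + 25.0)² = 75.46²; (x + 85.9)² + (y − 135.7)² = 246.96².
Subtracting the P equation from the Q and R equations removes the quadratic terms:
83.8 x − 203.8 y = 17783.93
-346.0 x + 117.6 y = -28983.80
Solving the 2×2 system: x ≈ 62.9, y ≈ -61.4 km.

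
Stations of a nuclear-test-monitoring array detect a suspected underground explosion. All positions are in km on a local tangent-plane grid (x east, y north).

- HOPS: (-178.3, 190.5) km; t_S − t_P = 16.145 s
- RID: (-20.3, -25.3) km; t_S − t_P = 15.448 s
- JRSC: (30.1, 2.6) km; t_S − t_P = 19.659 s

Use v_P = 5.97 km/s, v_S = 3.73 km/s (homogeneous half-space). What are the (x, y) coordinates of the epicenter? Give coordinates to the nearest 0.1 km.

Distance from S−P lag: d = Δt · v_P v_S / (v_P − v_S) = Δt · (5.97·3.73)/(5.97−3.73) ≈ 9.9411·Δt.
So d_HOPS = 160.50, d_RID = 153.57, d_JRSC = 195.43 km.
Circle about each station: (x + 178.3)² + (y − 190.5)² = 160.50²; (x + 20.3)² + (y + 25.3)² = 153.57²; (x − 30.1)² + (y − 2.6)² = 195.43².
Subtracting the HOPS equation from the RID and JRSC equations removes the quadratic terms:
316.0 x − 431.6 y = -64852.45
416.8 x − 375.8 y = -79601.00
Solving the 2×2 system: x ≈ -163.3, y ≈ 30.7 km.

-163.3 km east, 30.7 km north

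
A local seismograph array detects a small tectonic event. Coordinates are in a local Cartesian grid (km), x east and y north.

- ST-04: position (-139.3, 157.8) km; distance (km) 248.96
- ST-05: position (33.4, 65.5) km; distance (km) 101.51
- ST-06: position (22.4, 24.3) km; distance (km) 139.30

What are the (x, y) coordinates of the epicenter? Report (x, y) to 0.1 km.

(108.5, 133.8)

Circle about each station: (x + 139.3)² + (y − 157.8)² = 248.96²; (x − 33.4)² + (y − 65.5)² = 101.51²; (x − 22.4)² + (y − 24.3)² = 139.30².
Subtracting the ST-04 equation from the ST-05 and ST-06 equations removes the quadratic terms:
345.4 x − 184.6 y = 12777.28
323.4 x − 267.0 y = -636.49
Solving the 2×2 system: x ≈ 108.5, y ≈ 133.8 km.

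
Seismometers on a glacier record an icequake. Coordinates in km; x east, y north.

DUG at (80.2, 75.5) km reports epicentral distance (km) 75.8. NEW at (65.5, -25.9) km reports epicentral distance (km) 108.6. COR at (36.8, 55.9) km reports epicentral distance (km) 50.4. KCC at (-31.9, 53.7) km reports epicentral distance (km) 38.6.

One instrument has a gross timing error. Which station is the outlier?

COR

Solve using three stations at a time. Using DUG, NEW, KCC (subtract circle equations pairwise → linear system) gives (x, y) ≈ (5.2, 64.4).
Distances from that point to each station vs reported:
  DUG: calculated 75.8 vs reported 75.8 → residual 0.0 km
  NEW: calculated 108.6 vs reported 108.6 → residual 0.0 km
  COR: calculated 32.7 vs reported 50.4 → residual 17.7 km
  KCC: calculated 38.6 vs reported 38.6 → residual 0.0 km
DUG, NEW, KCC are mutually consistent (residuals ≈ 0); COR is off by 17.7 km.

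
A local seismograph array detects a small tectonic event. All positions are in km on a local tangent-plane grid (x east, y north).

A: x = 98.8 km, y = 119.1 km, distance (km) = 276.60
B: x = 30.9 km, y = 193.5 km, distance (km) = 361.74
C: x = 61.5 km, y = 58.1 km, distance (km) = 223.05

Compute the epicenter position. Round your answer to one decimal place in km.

Circle about each station: (x − 98.8)² + (y − 119.1)² = 276.60²; (x − 30.9)² + (y − 193.5)² = 361.74²; (x − 61.5)² + (y − 58.1)² = 223.05².
Subtracting the A equation from the B and C equations removes the quadratic terms:
-135.8 x + 148.8 y = -39897.46
-74.6 x − 122.0 y = 9967.87
Solving the 2×2 system: x ≈ 122.3, y ≈ -156.5 km.

122.3 km east, -156.5 km north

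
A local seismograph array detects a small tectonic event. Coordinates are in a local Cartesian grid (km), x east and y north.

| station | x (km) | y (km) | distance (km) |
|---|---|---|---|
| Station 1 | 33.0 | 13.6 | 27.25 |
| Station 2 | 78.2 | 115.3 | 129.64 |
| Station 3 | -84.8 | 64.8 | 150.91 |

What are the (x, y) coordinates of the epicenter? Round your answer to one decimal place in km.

46.1 km east, -10.3 km north

Circle about each station: (x − 33.0)² + (y − 13.6)² = 27.25²; (x − 78.2)² + (y − 115.3)² = 129.64²; (x + 84.8)² + (y − 64.8)² = 150.91².
Subtracting pairs of circle equations eliminates x²+y² and gives linear equations (the radical axes):
90.4 x + 203.4 y = 2071.40
-235.6 x + 102.4 y = -11915.15
Solving the 2×2 system: x ≈ 46.1, y ≈ -10.3 km.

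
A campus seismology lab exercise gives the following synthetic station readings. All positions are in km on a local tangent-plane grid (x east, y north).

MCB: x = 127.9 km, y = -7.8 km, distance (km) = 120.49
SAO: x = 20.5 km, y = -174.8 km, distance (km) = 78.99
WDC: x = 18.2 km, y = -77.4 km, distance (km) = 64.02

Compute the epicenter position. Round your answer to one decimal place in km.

Circle about each station: (x − 127.9)² + (y + 7.8)² = 120.49²; (x − 20.5)² + (y + 174.8)² = 78.99²; (x − 18.2)² + (y + 77.4)² = 64.02².
Subtracting the MCB equation from the SAO and WDC equations removes the quadratic terms:
-214.8 x − 334.0 y = 22834.46
-219.4 x − 139.2 y = 322.03
Solving the 2×2 system: x ≈ 70.8, y ≈ -113.9 km.

(70.8, -113.9)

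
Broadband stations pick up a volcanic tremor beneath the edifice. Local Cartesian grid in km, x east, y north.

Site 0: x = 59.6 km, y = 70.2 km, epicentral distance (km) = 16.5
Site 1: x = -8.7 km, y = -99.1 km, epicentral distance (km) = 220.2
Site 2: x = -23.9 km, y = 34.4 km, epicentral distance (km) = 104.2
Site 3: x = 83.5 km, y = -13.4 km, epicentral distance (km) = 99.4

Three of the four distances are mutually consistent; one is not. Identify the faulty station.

Site 1

Solve using three stations at a time. Using Site 0, Site 2, Site 3 (subtract circle equations pairwise → linear system) gives (x, y) ≈ (67.4, 84.7).
Distances from that point to each station vs reported:
  Site 0: calculated 16.4 vs reported 16.5 → residual 0.1 km
  Site 1: calculated 198.9 vs reported 220.2 → residual 21.3 km
  Site 2: calculated 104.2 vs reported 104.2 → residual 0.0 km
  Site 3: calculated 99.4 vs reported 99.4 → residual 0.0 km
Site 0, Site 2, Site 3 are mutually consistent (residuals ≈ 0); Site 1 is off by 21.3 km.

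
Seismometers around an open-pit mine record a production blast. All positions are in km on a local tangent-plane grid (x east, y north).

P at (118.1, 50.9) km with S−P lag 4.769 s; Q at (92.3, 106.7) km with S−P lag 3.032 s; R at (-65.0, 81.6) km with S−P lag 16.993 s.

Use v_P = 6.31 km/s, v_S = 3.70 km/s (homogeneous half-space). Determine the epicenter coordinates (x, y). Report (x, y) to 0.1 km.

Distance from S−P lag: d = Δt · v_P v_S / (v_P − v_S) = Δt · (6.31·3.70)/(6.31−3.70) ≈ 8.9452·Δt.
So d_P = 42.66, d_Q = 27.12, d_R = 152.01 km.
Circle about each station: (x − 118.1)² + (y − 50.9)² = 42.66²; (x − 92.3)² + (y − 106.7)² = 27.12²; (x + 65.0)² + (y − 81.6)² = 152.01².
Subtracting the P equation from the Q and R equations removes the quadratic terms:
-51.6 x + 111.6 y = 4450.14
-366.2 x + 61.4 y = -26942.02
Solving the 2×2 system: x ≈ 87.0, y ≈ 80.1 km.

x ≈ 87.0 km, y ≈ 80.1 km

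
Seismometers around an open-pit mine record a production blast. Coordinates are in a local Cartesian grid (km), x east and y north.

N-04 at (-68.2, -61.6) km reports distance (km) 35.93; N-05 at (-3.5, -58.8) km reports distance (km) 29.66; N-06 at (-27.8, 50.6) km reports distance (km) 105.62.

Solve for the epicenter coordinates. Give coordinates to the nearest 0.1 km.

x ≈ -32.9 km, y ≈ -54.9 km

Circle about each station: (x + 68.2)² + (y + 61.6)² = 35.93²; (x + 3.5)² + (y + 58.8)² = 29.66²; (x + 27.8)² + (y − 50.6)² = 105.62².
Subtracting the N-04 equation from the N-05 and N-06 equations removes the quadratic terms:
129.4 x + 5.6 y = -4564.86
80.8 x + 224.4 y = -14977.22
Solving the 2×2 system: x ≈ -32.9, y ≈ -54.9 km.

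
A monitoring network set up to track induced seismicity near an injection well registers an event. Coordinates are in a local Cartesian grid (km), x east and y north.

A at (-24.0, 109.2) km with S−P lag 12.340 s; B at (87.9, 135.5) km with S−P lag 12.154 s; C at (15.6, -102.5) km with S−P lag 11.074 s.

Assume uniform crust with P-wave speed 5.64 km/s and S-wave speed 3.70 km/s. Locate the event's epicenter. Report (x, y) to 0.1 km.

x ≈ 61.3 km, y ≈ 7.5 km

Distance from S−P lag: d = Δt · v_P v_S / (v_P − v_S) = Δt · (5.64·3.70)/(5.64−3.70) ≈ 10.7567·Δt.
So d_A = 132.74, d_B = 130.74, d_C = 119.12 km.
Circle about each station: (x + 24.0)² + (y − 109.2)² = 132.74²; (x − 87.9)² + (y − 135.5)² = 130.74²; (x − 15.6)² + (y + 102.5)² = 119.12².
Subtracting the A equation from the B and C equations removes the quadratic terms:
223.8 x + 52.6 y = 14112.98
79.2 x − 423.4 y = 1679.30
Solving the 2×2 system: x ≈ 61.3, y ≈ 7.5 km.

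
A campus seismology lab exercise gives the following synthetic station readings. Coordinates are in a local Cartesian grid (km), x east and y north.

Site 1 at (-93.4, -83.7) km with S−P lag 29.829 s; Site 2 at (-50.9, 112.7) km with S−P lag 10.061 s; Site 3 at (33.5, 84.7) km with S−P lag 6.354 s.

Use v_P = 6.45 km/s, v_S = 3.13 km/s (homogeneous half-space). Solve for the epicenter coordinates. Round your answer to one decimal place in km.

-3.6 km east, 73.9 km north

Distance from S−P lag: d = Δt · v_P v_S / (v_P − v_S) = Δt · (6.45·3.13)/(6.45−3.13) ≈ 6.0809·Δt.
So d_Site 1 = 181.39, d_Site 2 = 61.18, d_Site 3 = 38.64 km.
Circle about each station: (x + 93.4)² + (y + 83.7)² = 181.39²; (x + 50.9)² + (y − 112.7)² = 61.18²; (x − 33.5)² + (y − 84.7)² = 38.64².
Subtracting pairs of circle equations eliminates x²+y² and gives linear equations (the radical axes):
85.0 x + 392.8 y = 28722.19
253.8 x + 336.8 y = 23976.37
Solving the 2×2 system: x ≈ -3.6, y ≈ 73.9 km.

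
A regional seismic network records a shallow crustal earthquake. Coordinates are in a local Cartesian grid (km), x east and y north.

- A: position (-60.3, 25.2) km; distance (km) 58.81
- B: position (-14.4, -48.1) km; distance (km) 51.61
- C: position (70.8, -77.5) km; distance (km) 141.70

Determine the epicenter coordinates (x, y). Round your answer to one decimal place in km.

(-63.9, -33.5)

Circle about each station: (x + 60.3)² + (y − 25.2)² = 58.81²; (x + 14.4)² + (y + 48.1)² = 51.61²; (x − 70.8)² + (y + 77.5)² = 141.70².
Subtracting pairs of circle equations eliminates x²+y² and gives linear equations (the radical axes):
91.8 x − 146.6 y = -955.14
262.2 x − 205.4 y = -9872.51
Solving the 2×2 system: x ≈ -63.9, y ≈ -33.5 km.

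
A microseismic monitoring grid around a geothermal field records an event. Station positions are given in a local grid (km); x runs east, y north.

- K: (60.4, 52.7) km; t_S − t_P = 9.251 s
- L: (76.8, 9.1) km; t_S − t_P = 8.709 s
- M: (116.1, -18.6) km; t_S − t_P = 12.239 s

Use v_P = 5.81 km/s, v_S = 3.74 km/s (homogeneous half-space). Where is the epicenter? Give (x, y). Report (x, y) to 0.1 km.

(-12.2, -11.8)

Distance from S−P lag: d = Δt · v_P v_S / (v_P − v_S) = Δt · (5.81·3.74)/(5.81−3.74) ≈ 10.4973·Δt.
So d_K = 97.11, d_L = 91.42, d_M = 128.48 km.
Circle about each station: (x − 60.4)² + (y − 52.7)² = 97.11²; (x − 76.8)² + (y − 9.1)² = 91.42²; (x − 116.1)² + (y + 18.6)² = 128.48².
Subtracting the K equation from the L and M equations removes the quadratic terms:
32.8 x − 87.2 y = 628.34
111.4 x − 142.6 y = 322.96
Solving the 2×2 system: x ≈ -12.2, y ≈ -11.8 km.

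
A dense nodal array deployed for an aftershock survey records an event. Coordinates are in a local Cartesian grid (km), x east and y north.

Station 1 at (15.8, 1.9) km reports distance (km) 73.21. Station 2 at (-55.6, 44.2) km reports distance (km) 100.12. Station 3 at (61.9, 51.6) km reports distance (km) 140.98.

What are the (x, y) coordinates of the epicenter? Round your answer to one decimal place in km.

(-32.4, -53.2)

Circle about each station: (x − 15.8)² + (y − 1.9)² = 73.21²; (x + 55.6)² + (y − 44.2)² = 100.12²; (x − 61.9)² + (y − 51.6)² = 140.98².
Subtracting the Station 1 equation from the Station 2 and Station 3 equations removes the quadratic terms:
-142.8 x + 84.6 y = 127.44
92.2 x + 99.4 y = -8274.74
Solving the 2×2 system: x ≈ -32.4, y ≈ -53.2 km.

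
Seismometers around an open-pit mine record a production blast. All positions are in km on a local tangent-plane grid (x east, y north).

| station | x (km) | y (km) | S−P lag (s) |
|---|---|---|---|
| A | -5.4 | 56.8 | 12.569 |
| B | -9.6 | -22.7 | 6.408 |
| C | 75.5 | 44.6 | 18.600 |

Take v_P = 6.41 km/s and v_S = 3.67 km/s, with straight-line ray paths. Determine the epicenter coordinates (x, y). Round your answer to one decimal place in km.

x ≈ -63.4 km, y ≈ -34.2 km

Distance from S−P lag: d = Δt · v_P v_S / (v_P − v_S) = Δt · (6.41·3.67)/(6.41−3.67) ≈ 8.5857·Δt.
So d_A = 107.91, d_B = 55.02, d_C = 159.69 km.
Circle about each station: (x + 5.4)² + (y − 56.8)² = 107.91²; (x + 9.6)² + (y + 22.7)² = 55.02²; (x − 75.5)² + (y − 44.6)² = 159.69².
Subtracting pairs of circle equations eliminates x²+y² and gives linear equations (the radical axes):
-8.4 x − 159.0 y = 5969.42
161.8 x − 24.4 y = -9422.32
Solving the 2×2 system: x ≈ -63.4, y ≈ -34.2 km.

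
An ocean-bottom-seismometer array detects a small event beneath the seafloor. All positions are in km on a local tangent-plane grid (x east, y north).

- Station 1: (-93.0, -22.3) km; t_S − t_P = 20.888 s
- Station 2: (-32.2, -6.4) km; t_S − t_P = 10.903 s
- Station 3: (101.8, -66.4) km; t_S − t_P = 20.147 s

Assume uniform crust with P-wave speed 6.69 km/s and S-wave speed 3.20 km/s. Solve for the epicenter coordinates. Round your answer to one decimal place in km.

24.1 km east, 29.7 km north

Distance from S−P lag: d = Δt · v_P v_S / (v_P − v_S) = Δt · (6.69·3.20)/(6.69−3.20) ≈ 6.1341·Δt.
So d_Station 1 = 128.13, d_Station 2 = 66.88, d_Station 3 = 123.58 km.
Circle about each station: (x + 93.0)² + (y + 22.3)² = 128.13²; (x + 32.2)² + (y + 6.4)² = 66.88²; (x − 101.8)² + (y + 66.4)² = 123.58².
Subtracting pairs of circle equations eliminates x²+y² and gives linear equations (the radical axes):
121.6 x + 31.8 y = 3875.87
389.6 x − 88.2 y = 6771.19
Solving the 2×2 system: x ≈ 24.1, y ≈ 29.7 km.
Check against Station 1 (with the unrounded x, y): √((x + 93.0)²+(y + 22.3)²) = 128.13 ≈ 128.13 km. ✓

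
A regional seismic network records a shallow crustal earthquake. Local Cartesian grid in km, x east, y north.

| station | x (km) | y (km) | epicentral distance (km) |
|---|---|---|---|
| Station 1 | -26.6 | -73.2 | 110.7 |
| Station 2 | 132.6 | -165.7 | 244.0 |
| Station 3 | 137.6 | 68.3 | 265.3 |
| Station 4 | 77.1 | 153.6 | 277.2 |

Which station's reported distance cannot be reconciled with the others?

Solve using three stations at a time. Using Station 2, Station 3, Station 4 (subtract circle equations pairwise → linear system) gives (x, y) ≈ (-90.3, -67.1).
Distances from that point to each station vs reported:
  Station 1: calculated 64.0 vs reported 110.7 → residual 46.7 km
  Station 2: calculated 243.7 vs reported 244.0 → residual 0.3 km
  Station 3: calculated 265.1 vs reported 265.3 → residual 0.2 km
  Station 4: calculated 277.0 vs reported 277.2 → residual 0.2 km
Station 2, Station 3, Station 4 are mutually consistent (residuals ≈ 0); Station 1 is off by 46.7 km.

Station 1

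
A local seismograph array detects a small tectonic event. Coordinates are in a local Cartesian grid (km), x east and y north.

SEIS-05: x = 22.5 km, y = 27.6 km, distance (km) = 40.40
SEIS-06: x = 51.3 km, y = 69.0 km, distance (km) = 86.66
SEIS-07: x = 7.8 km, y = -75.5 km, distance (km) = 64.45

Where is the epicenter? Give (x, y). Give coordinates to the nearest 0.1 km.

22.7 km east, -12.8 km north

Circle about each station: (x − 22.5)² + (y − 27.6)² = 40.40²; (x − 51.3)² + (y − 69.0)² = 86.66²; (x − 7.8)² + (y + 75.5)² = 64.45².
Subtracting pairs of circle equations eliminates x²+y² and gives linear equations (the radical axes):
57.6 x + 82.8 y = 246.88
-29.4 x − 206.2 y = 1971.44
Solving the 2×2 system: x ≈ 22.7, y ≈ -12.8 km.
Check against SEIS-05 (with the unrounded x, y): √((x − 22.5)²+(y − 27.6)²) = 40.39 ≈ 40.40 km. ✓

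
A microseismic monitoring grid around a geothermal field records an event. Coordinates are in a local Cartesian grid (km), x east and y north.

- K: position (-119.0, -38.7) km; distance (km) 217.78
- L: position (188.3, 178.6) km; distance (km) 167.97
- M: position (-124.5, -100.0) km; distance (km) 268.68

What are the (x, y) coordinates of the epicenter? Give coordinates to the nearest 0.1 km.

Circle about each station: (x + 119.0)² + (y + 38.7)² = 217.78²; (x − 188.3)² + (y − 178.6)² = 167.97²; (x + 124.5)² + (y + 100.0)² = 268.68².
Subtracting the K equation from the L and M equations removes the quadratic terms:
614.6 x + 434.6 y = 70910.37
-11.0 x − 122.6 y = -14919.25
Solving the 2×2 system: x ≈ 31.3, y ≈ 118.9 km.

31.3 km east, 118.9 km north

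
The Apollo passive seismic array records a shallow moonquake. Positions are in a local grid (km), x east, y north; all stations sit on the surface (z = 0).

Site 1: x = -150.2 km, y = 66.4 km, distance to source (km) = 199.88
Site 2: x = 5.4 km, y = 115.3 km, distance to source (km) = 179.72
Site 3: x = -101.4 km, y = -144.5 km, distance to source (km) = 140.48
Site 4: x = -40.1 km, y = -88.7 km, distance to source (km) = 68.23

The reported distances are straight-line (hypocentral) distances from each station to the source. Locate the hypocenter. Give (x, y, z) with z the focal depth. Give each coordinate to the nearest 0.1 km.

Each station gives a sphere (x−x_i)² + (y−y_i)² + z² = d_i² (stations at z=0).
Subtracting the Site 1 sphere from Site 2 and Site 3: z² cancels, leaving linear equations in x and y:
311.2 x + 97.8 y = -5993.01
97.6 x − 421.8 y = 24410.59
Solving: x ≈ -0.998, y ≈ -58.103 km (keep extra digits for the depth step; rounded: -1.0, -58.1).
Then from the Site 1 sphere: z² = 199.88² − (x + 150.2)² − (y − 66.4)² with x = -0.998, y = -58.103, so z ≈ 46.795 ≈ 46.8 km.
Check against Site 4 (with the unrounded solution): distance 68.23 ≈ 68.23 km. ✓

(-1.0, -58.1, 46.8)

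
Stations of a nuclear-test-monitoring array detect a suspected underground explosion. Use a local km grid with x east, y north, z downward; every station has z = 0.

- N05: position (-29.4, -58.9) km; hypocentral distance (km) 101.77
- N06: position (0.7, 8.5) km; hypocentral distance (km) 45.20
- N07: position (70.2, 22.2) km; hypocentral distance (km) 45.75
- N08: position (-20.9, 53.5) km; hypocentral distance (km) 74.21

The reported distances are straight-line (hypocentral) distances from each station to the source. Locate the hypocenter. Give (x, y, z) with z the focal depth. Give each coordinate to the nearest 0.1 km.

(35.3, 14.3, 28.5)

Each station gives a sphere (x−x_i)² + (y−y_i)² + z² = d_i² (stations at z=0).
Subtracting the N05 sphere from N06 and N07: z² cancels, leaving linear equations in x and y:
60.2 x + 134.8 y = 4053.26
199.2 x + 162.2 y = 9351.38
Solving: x ≈ 35.296, y ≈ 14.306 km (keep extra digits for the depth step; rounded: 35.3, 14.3).
Then from the N05 sphere: z² = 101.77² − (x + 29.4)² − (y + 58.9)² with x = 35.296, y = 14.306, so z ≈ 28.503 ≈ 28.5 km.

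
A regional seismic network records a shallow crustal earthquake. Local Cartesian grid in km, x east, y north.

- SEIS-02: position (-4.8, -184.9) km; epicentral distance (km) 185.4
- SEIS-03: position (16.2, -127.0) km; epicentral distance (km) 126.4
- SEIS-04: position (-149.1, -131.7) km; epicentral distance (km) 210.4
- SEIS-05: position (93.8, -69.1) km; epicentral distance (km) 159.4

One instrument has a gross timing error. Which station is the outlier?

SEIS-05

Solve using three stations at a time. Using SEIS-02, SEIS-03, SEIS-04 (subtract circle equations pairwise → linear system) gives (x, y) ≈ (15.5, -0.6).
Distances from that point to each station vs reported:
  SEIS-02: calculated 185.4 vs reported 185.4 → residual 0.0 km
  SEIS-03: calculated 126.4 vs reported 126.4 → residual 0.0 km
  SEIS-04: calculated 210.4 vs reported 210.4 → residual 0.0 km
  SEIS-05: calculated 104.0 vs reported 159.4 → residual 55.4 km
SEIS-02, SEIS-03, SEIS-04 are mutually consistent (residuals ≈ 0); SEIS-05 is off by 55.4 km.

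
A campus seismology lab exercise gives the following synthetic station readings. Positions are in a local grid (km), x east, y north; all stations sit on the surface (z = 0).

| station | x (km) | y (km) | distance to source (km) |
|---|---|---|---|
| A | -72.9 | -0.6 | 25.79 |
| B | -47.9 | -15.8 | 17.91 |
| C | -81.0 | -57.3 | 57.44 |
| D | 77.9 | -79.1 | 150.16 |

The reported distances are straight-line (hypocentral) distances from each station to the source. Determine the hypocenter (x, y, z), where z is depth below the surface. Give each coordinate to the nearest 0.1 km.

Each station gives a sphere (x−x_i)² + (y−y_i)² + z² = d_i² (stations at z=0).
Subtracting the A sphere from B and C: z² cancels, leaving linear equations in x and y:
50.0 x − 30.4 y = -2426.36
-16.2 x − 113.4 y = 1895.29
Solving: x ≈ -53.999, y ≈ -8.999 km (keep extra digits for the depth step; rounded: -54.0, -9.0).
Then from the A sphere: z² = 25.79² − (x + 72.9)² − (y + 0.6)² with x = -53.999, y = -8.999, so z ≈ 15.406 ≈ 15.4 km.

x ≈ -54.0 km, y ≈ -9.0 km, depth ≈ 15.4 km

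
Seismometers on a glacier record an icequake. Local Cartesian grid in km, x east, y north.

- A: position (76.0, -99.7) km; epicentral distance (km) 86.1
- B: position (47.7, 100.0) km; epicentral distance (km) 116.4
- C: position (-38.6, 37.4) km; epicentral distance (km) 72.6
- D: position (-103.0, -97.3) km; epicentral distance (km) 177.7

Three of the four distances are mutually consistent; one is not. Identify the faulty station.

C

Solve using three stations at a time. Using A, B, D (subtract circle equations pairwise → linear system) gives (x, y) ≈ (55.1, -16.2).
Distances from that point to each station vs reported:
  A: calculated 86.1 vs reported 86.1 → residual 0.0 km
  B: calculated 116.4 vs reported 116.4 → residual 0.0 km
  C: calculated 107.9 vs reported 72.6 → residual 35.3 km
  D: calculated 177.7 vs reported 177.7 → residual 0.0 km
A, B, D are mutually consistent (residuals ≈ 0); C is off by 35.3 km.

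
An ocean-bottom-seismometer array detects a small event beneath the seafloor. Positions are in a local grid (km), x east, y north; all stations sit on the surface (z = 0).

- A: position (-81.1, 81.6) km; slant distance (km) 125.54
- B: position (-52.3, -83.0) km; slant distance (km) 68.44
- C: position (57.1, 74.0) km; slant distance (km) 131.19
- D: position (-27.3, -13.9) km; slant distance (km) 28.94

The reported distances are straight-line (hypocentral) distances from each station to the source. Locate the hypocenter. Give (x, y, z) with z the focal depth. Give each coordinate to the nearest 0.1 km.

Each station gives a sphere (x−x_i)² + (y−y_i)² + z² = d_i² (stations at z=0).
Subtracting the A sphere from B and C: z² cancels, leaving linear equations in x and y:
57.6 x − 329.2 y = 7464.78
276.4 x − 15.2 y = -5949.88
Solving: x ≈ -22.995, y ≈ -26.699 km (keep extra digits for the depth step; rounded: -23.0, -26.7).
Then from the A sphere: z² = 125.54² − (x + 81.1)² − (y − 81.6)² with x = -22.995, y = -26.699, so z ≈ 25.601 ≈ 25.6 km.
Check against D (with the unrounded solution): distance 28.94 ≈ 28.94 km. ✓

x ≈ -23.0 km, y ≈ -26.7 km, depth ≈ 25.6 km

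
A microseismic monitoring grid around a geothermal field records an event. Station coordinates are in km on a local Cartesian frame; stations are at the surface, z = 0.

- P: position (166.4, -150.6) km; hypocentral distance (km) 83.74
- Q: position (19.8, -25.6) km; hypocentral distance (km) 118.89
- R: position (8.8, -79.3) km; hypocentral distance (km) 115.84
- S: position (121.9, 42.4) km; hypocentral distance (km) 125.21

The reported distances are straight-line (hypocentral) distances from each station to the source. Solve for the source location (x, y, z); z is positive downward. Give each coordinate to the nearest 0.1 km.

Each station gives a sphere (x−x_i)² + (y−y_i)² + z² = d_i² (stations at z=0).
Subtracting the P sphere from Q and R: z² cancels, leaving linear equations in x and y:
-293.2 x + 250.0 y = -56444.36
-315.2 x + 142.6 y = -50409.91
Solving: x ≈ 123.102, y ≈ -81.403 km (keep extra digits for the depth step; rounded: 123.1, -81.4).
Then from the P sphere: z² = 83.74² − (x − 166.4)² − (y + 150.6)² with x = 123.102, y = -81.403, so z ≈ 18.693 ≈ 18.7 km.
Check against S (with the unrounded solution): distance 125.21 ≈ 125.21 km. ✓

x ≈ 123.1 km, y ≈ -81.4 km, depth ≈ 18.7 km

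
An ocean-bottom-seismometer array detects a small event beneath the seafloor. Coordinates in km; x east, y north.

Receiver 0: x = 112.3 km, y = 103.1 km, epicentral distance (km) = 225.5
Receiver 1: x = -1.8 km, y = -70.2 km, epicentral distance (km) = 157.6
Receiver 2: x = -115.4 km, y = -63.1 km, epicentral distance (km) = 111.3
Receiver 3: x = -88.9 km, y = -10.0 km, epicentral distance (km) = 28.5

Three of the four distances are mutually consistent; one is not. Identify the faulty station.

Solve using three stations at a time. Using Receiver 0, Receiver 1, Receiver 2 (subtract circle equations pairwise → linear system) gives (x, y) ≈ (-106.2, 47.7).
Distances from that point to each station vs reported:
  Receiver 0: calculated 225.5 vs reported 225.5 → residual 0.0 km
  Receiver 1: calculated 157.5 vs reported 157.6 → residual 0.1 km
  Receiver 2: calculated 111.2 vs reported 111.3 → residual 0.1 km
  Receiver 3: calculated 60.3 vs reported 28.5 → residual 31.8 km
Receiver 0, Receiver 1, Receiver 2 are mutually consistent (residuals ≈ 0); Receiver 3 is off by 31.8 km.

Receiver 3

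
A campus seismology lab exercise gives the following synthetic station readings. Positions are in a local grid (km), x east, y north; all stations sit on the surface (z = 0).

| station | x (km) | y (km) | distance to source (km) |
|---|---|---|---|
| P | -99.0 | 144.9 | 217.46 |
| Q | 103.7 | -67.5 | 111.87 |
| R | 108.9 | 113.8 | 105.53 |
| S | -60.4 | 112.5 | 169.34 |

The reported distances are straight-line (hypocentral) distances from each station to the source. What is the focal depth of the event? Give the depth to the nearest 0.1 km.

z ≈ 52.0 km

Each station gives a sphere (x−x_i)² + (y−y_i)² + z² = d_i² (stations at z=0).
Subtracting the P sphere from Q and R: z² cancels, leaving linear equations in x and y:
405.4 x − 424.8 y = 19286.88
415.8 x − 62.2 y = 30164.91
Solving: x ≈ 76.705, y ≈ 27.800 km (keep extra digits for the depth step; rounded: 76.7, 27.8).
Then from the P sphere: z² = 217.46² − (x + 99.0)² − (y − 144.9)² with x = 76.705, y = 27.800, so z ≈ 52.002 ≈ 52.0 km.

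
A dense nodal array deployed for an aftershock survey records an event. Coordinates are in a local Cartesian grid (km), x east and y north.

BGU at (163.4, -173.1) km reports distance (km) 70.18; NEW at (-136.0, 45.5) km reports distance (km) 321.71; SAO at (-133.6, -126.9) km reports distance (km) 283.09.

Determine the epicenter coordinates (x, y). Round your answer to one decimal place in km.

Circle about each station: (x − 163.4)² + (y + 173.1)² = 70.18²; (x + 136.0)² + (y − 45.5)² = 321.71²; (x + 133.6)² + (y + 126.9)² = 283.09².
Subtracting the BGU equation from the NEW and SAO equations removes the quadratic terms:
-598.8 x + 437.2 y = -134669.01
-594.0 x + 92.4 y = -97925.32
Solving the 2×2 system: x ≈ 148.6, y ≈ -104.5 km.

x ≈ 148.6 km, y ≈ -104.5 km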